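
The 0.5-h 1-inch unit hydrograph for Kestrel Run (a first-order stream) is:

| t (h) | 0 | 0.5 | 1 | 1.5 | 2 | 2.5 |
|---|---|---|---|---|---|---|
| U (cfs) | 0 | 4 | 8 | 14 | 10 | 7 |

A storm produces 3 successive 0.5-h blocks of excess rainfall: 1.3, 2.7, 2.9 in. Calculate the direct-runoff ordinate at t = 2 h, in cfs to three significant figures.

By discrete convolution, Q_j = Σ (P_i / 1 in) · U_{j−i}.
At t = 2 h (j=4): Q = (1.3/1)·10 + (2.7/1)·14 + (2.9/1)·8 = 74.0 cfs.

Q ≈ 74.0 cfs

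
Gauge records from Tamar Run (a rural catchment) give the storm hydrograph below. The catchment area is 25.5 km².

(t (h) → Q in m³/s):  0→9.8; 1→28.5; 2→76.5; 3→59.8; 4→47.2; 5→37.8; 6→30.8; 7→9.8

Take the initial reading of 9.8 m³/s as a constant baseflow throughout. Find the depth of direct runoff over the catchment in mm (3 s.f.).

Direct runoff: 0.0, 18.7, 66.7, 50.0, 37.4, 28.0, 21.0, 0.0 m³/s; ΣQ_DR = 221.8 m³/s.
V = ΣQ_DR · Δt = 221.8 × 3600 s = 7.985 × 10^5 m³.
Over A = 25.5 km², depth = V / A = 31.3 mm.

d ≈ 31.3 mm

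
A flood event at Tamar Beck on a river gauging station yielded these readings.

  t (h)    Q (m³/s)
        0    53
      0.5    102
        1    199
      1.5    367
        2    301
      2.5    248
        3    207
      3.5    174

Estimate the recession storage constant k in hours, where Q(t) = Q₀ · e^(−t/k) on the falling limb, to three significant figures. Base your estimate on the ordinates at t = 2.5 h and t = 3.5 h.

On the falling limb, Q drops from 248 to 174 m³/s between t = 2.5 h and t = 3.5 h (Δt = 1 h).
k = −Δt / ln(Q₂/Q₁) = −1 / ln(174/248) = 2.82 h.

k ≈ 2.82 h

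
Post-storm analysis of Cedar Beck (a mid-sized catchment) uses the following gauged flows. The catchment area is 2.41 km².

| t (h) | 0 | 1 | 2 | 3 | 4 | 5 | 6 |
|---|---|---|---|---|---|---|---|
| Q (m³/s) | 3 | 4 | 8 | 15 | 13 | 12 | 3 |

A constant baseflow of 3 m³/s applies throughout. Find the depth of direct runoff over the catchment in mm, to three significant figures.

d ≈ 55.3 mm

Direct runoff: 0.0, 1.0, 5.0, 12.0, 10.0, 9.0, 0.0 m³/s; ΣQ_DR = 37.00 m³/s.
V = ΣQ_DR · Δt = 37.00 × 3600 s = 1.332 × 10^5 m³.
Over A = 2.41 km², depth = V / A = 55.3 mm.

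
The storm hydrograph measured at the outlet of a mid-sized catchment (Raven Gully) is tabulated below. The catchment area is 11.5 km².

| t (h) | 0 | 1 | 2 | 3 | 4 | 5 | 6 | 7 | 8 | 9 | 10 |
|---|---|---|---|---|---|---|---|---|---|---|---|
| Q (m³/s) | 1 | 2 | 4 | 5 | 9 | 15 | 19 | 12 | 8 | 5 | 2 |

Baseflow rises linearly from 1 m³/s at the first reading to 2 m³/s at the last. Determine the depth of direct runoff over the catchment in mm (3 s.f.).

d ≈ 20.5 mm

Direct runoff: 0.00, 0.90, 2.80, 3.70, 7.60, 13.50, 17.40, 10.30, 6.20, 3.10, 0.00 m³/s; ΣQ_DR = 65.50 m³/s.
V = ΣQ_DR · Δt = 65.50 × 3600 s = 2.358 × 10^5 m³.
Over A = 11.5 km², depth = V / A = 20.5 mm.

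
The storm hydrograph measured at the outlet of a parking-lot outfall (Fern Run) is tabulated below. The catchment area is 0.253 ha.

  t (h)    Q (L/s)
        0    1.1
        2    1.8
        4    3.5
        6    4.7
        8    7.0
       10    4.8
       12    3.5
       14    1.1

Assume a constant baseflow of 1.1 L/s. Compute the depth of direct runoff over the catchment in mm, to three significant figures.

d ≈ 53.2 mm

Direct runoff: 0.0, 0.7, 2.4, 3.6, 5.9, 3.7, 2.4, 0.0 L/s; ΣQ_DR = 18.70 L/s.
V = ΣQ_DR · Δt = 18.70 × 7200 s = 1.346 × 10^5 L.
Over A = 0.253 ha, depth = V / A = 53.2 mm.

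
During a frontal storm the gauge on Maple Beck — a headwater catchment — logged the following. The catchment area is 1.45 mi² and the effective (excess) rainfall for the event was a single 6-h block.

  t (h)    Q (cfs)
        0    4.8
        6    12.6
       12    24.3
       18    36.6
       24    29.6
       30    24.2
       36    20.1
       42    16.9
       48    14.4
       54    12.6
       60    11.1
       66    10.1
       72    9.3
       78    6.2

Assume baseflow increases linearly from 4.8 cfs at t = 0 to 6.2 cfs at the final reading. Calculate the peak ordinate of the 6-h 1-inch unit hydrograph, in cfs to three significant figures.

Direct runoff: 0.00, 7.69, 19.28, 31.48, 24.37, 18.86, 14.65, 11.35, 8.74, 6.83, 5.22, 4.12, 3.21, 0.00 cfs; ΣQ_DR = 155.8 cfs, peak = 31.48 cfs.
Runoff depth d = ΣQ_DR·Δt / A = 155.8 × 21600 / (1.45 mi²) = 0.9990 in.
The 1-inch UH is the DRH scaled by (1 in)/d, so U_p = 31.48 × 1/0.9990 = 31.5 cfs.

U_p ≈ 31.5 cfs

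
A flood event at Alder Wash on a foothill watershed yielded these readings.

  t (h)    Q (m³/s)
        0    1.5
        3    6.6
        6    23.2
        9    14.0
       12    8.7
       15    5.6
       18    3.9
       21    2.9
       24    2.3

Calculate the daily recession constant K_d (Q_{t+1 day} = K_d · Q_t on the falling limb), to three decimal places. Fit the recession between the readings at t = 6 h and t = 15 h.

Between t = 6 h and t = 15 h the flow falls from 23.2 to 5.6 m³/s over 3×3 h = 9 h.
Per-interval ratio K = (5.6/23.2)^(1/3) = 0.6226; K_d = K^(24/3) = 0.023.

K_d ≈ 0.023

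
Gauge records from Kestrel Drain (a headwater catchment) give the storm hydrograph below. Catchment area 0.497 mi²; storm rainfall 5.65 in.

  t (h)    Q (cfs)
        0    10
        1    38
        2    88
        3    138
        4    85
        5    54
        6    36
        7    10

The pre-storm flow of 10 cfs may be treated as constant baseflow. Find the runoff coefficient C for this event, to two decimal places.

C ≈ 0.21

ΣQ_DR = 379.0 cfs; V = ΣQ_DR·Δt = 1.364 × 10^6 ft³.
Runoff depth d = V / A = 1.182 in.
C = d / P = 1.182 / 5.65 = 0.21.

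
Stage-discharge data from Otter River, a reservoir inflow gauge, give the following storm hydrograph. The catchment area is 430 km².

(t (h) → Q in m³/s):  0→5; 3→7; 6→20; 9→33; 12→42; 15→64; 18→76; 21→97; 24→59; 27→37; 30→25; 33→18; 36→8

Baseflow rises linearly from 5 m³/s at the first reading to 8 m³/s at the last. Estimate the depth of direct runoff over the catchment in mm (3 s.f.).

d ≈ 10.2 mm

Direct runoff: 0.00, 1.75, 14.50, 27.25, 36.00, 57.75, 69.50, 90.25, 52.00, 29.75, 17.50, 10.25, 0.00 m³/s; ΣQ_DR = 406.5 m³/s.
V = ΣQ_DR · Δt = 406.5 × 10800 s = 4.390 × 10^6 m³.
Over A = 430 km², depth = V / A = 10.2 mm.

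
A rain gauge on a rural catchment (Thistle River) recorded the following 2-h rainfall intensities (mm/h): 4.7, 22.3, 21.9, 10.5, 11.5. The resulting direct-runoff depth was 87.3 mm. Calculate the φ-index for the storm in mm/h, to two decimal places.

Only the 4 blocks with intensity above φ contribute runoff: 22.3, 21.9, 10.5, 11.5 mm/h.
Σ(I−φ)·Δt = d  ⇒  (22.3+21.9+10.5+11.5 − 4φ)·2 = 87.3
φ = (66.20 − 87.3/2) / 4 = 5.64 mm/h.

φ ≈ 5.64 mm/h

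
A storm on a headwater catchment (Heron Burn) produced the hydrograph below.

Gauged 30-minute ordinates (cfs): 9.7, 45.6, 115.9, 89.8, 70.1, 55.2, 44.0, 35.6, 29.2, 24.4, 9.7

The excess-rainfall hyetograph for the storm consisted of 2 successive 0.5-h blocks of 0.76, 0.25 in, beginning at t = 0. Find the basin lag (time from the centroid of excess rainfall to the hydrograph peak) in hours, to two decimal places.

t_L ≈ 0.63 h

Centroid of excess rainfall: t_c = Σ P_i·t̄_i / ΣP_i = 0.3738 h (block centres at 0.25, 0.75 h).
Hydrograph peak occurs at t = 1 h, so basin lag t_L = 1 − 0.3738 = 0.63 h.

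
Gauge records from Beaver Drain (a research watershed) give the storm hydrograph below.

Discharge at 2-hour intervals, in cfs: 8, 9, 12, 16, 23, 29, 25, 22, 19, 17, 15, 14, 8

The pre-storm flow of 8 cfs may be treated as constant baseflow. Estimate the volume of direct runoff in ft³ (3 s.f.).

V ≈ 8.14 × 10^5 ft³

Direct-runoff ordinates (Q − Q_b): 0.0, 1.0, 4.0, 8.0, 15.0, 21.0, 17.0, 14.0, 11.0, 9.0, 7.0, 6.0, 0.0 cfs.
ΣQ_DR = 113.0 cfs.
With Δt = 2 h = 7200 s, V = ΣQ_DR · Δt = 113.0 × 7200 = 8.14 × 10^5 ft³.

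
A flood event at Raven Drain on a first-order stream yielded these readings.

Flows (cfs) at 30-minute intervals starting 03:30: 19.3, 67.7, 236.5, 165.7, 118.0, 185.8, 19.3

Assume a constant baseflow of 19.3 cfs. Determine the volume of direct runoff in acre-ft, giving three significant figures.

V ≈ 28.0 acre-ft

Direct-runoff ordinates (Q − Q_b): 0.0, 48.4, 217.2, 146.4, 98.7, 166.5, 0.0 cfs.
ΣQ_DR = 677.2 cfs.
With Δt = 0.5 h = 1800 s, V = ΣQ_DR · Δt = 677.2 × 1800 = 1.22 × 10^6 ft³ = 28.0 acre-ft.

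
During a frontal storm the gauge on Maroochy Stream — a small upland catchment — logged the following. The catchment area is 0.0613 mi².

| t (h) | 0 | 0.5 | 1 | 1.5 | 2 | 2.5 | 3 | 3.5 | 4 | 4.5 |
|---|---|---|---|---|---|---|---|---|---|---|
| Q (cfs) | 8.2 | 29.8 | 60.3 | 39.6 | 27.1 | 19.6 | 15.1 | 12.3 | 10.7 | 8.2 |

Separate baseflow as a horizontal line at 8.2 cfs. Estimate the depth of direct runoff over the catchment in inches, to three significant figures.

d ≈ 1.88 in

Direct runoff: 0.0, 21.6, 52.1, 31.4, 18.9, 11.4, 6.9, 4.1, 2.5, 0.0 cfs; ΣQ_DR = 148.9 cfs.
V = ΣQ_DR · Δt = 148.9 × 1800 s = 2.680 × 10^5 ft³.
Over A = 0.0613 mi², depth = V / A = 1.88 in.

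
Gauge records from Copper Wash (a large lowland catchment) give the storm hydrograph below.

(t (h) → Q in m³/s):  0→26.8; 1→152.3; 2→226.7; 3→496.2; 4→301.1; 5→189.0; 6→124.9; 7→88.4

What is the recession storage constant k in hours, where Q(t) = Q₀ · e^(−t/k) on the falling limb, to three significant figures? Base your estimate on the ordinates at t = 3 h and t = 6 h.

k ≈ 2.17 h

On the falling limb, Q drops from 496.2 to 124.9 m³/s between t = 3 h and t = 6 h (Δt = 3 h).
k = −Δt / ln(Q₂/Q₁) = −3 / ln(124.9/496.2) = 2.17 h.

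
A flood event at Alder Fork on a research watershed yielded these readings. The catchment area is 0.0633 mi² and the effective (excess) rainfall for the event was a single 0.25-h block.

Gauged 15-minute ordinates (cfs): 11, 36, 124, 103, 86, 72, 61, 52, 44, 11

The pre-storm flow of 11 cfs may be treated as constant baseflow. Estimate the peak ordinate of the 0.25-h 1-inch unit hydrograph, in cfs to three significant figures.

Direct runoff: 0.0, 25.0, 113.0, 92.0, 75.0, 61.0, 50.0, 41.0, 33.0, 0.0 cfs; ΣQ_DR = 490.0 cfs, peak = 113.0 cfs.
Runoff depth d = ΣQ_DR·Δt / A = 490.0 × 900 / (0.0633 mi²) = 2.999 in.
The 1-inch UH is the DRH scaled by (1 in)/d, so U_p = 113.0 × 1/2.999 = 37.7 cfs.

U_p ≈ 37.7 cfs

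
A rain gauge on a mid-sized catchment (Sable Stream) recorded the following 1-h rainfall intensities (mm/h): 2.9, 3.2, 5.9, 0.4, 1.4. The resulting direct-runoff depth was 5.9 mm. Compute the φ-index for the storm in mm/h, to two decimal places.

φ ≈ 2.03 mm/h

Only the 3 blocks with intensity above φ contribute runoff: 2.9, 3.2, 5.9 mm/h.
Σ(I−φ)·Δt = d  ⇒  (2.9+3.2+5.9 − 3φ)·1 = 5.9
φ = (12.00 − 5.9/1) / 3 = 2.03 mm/h.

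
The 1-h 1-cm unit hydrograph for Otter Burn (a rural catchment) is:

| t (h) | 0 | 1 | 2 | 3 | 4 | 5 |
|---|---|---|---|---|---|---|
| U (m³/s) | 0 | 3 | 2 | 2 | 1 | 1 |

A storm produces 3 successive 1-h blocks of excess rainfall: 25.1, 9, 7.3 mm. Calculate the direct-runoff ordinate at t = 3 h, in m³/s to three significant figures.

Q ≈ 9.01 m³/s

By discrete convolution, Q_j = Σ (P_i / 10 mm) · U_{j−i}.
At t = 3 h (j=3): Q = (25.1/10)·2 + (9/10)·2 + (7.3/10)·3 = 9.01 m³/s.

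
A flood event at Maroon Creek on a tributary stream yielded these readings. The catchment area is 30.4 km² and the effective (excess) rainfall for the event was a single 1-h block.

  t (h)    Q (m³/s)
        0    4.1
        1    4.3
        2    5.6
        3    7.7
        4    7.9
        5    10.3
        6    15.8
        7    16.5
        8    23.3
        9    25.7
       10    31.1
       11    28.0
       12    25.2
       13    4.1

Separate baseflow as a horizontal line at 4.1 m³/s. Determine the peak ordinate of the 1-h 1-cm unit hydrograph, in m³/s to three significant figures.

U_p ≈ 15.0 m³/s

Direct runoff: 0.0, 0.2, 1.5, 3.6, 3.8, 6.2, 11.7, 12.4, 19.2, 21.6, 27.0, 23.9, 21.1, 0.0 m³/s; ΣQ_DR = 152.2 m³/s, peak = 27.0 m³/s.
Runoff depth d = ΣQ_DR·Δt / A = 152.2 × 3600 / (30.4 km²) = 18.02 mm.
The 1-cm UH is the DRH scaled by (10 mm)/d, so U_p = 27.0 × 10/18.02 = 15.0 m³/s.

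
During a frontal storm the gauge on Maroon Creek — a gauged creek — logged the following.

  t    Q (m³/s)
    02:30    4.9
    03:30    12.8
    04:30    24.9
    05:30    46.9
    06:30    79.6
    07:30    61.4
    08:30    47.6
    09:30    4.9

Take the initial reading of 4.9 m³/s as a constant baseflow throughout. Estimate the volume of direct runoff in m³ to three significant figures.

Direct-runoff ordinates (Q − Q_b): 0.0, 7.9, 20.0, 42.0, 74.7, 56.5, 42.7, 0.0 m³/s.
ΣQ_DR = 243.8 m³/s.
With Δt = 1 h = 3600 s, V = ΣQ_DR · Δt = 243.8 × 3600 = 8.78 × 10^5 m³.

V ≈ 8.78 × 10^5 m³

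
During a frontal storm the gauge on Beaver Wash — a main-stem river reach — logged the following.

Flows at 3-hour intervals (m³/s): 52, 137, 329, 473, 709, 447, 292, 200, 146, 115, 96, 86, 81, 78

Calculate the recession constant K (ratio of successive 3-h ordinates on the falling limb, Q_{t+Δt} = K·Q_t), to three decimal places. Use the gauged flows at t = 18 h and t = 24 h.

Using the recession-limb readings at t = 18 h and t = 24 h: Q falls from 292 to 146 m³/s over 2 intervals.
K = (Q₂/Q₁)^(1/2) = (146/292)^(1/2) = 0.707.

K ≈ 0.707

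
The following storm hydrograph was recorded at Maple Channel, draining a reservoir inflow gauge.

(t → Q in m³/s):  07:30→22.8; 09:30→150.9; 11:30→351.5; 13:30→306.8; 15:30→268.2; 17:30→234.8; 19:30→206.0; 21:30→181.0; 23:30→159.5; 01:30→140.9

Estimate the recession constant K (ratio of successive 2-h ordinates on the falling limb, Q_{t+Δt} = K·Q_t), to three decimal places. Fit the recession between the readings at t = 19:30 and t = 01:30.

Using the recession-limb readings at t = 19:30 and t = 01:30: Q falls from 206.0 to 140.9 m³/s over 3 intervals.
K = (Q₂/Q₁)^(1/3) = (140.9/206.0)^(1/3) = 0.881.

K ≈ 0.881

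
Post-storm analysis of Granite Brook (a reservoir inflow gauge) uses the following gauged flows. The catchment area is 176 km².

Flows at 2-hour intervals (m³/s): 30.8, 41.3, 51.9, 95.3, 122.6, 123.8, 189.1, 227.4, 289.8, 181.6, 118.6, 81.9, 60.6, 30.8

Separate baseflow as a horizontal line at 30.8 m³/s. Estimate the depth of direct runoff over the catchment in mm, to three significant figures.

d ≈ 49.7 mm

Direct runoff: 0.0, 10.5, 21.1, 64.5, 91.8, 93.0, 158.3, 196.6, 259.0, 150.8, 87.8, 51.1, 29.8, 0.0 m³/s; ΣQ_DR = 1214 m³/s.
V = ΣQ_DR · Δt = 1214 × 7200 s = 8.743 × 10^6 m³.
Over A = 176 km², depth = V / A = 49.7 mm.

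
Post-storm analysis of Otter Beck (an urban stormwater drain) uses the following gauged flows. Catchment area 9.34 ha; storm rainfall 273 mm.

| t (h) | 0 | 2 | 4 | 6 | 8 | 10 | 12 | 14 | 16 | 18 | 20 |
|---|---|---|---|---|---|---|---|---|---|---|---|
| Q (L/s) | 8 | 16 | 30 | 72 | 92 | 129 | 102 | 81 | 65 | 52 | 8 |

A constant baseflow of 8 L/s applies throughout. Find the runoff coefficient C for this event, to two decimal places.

C ≈ 0.16

ΣQ_DR = 567.0 L/s; V = ΣQ_DR·Δt = 4.082 × 10^6 L.
Runoff depth d = V / A = 43.71 mm.
C = d / P = 43.71 / 273 = 0.16.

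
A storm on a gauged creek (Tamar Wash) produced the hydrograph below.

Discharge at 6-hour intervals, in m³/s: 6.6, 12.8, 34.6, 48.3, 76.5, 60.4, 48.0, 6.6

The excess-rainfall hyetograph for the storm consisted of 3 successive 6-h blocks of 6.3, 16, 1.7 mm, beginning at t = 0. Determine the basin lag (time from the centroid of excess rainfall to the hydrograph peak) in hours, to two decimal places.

t_L ≈ 16.15 h

Centroid of excess rainfall: t_c = Σ P_i·t̄_i / ΣP_i = 7.8500 h (block centres at 3, 9, 15 h).
Hydrograph peak occurs at t = 24 h, so basin lag t_L = 24 − 7.8500 = 16.15 h.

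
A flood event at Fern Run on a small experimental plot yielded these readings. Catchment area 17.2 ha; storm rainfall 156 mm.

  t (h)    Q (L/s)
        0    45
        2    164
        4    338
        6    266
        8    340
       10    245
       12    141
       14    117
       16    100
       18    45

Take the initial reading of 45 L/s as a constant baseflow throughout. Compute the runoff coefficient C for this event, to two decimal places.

ΣQ_DR = 1351 L/s; V = ΣQ_DR·Δt = 9.727 × 10^6 L.
Runoff depth d = V / A = 56.55 mm.
C = d / P = 56.55 / 156 = 0.36.

C ≈ 0.36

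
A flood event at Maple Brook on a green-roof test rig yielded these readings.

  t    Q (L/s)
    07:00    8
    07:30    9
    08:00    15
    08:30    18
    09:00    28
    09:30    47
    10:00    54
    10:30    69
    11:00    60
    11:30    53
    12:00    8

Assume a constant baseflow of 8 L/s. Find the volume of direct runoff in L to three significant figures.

V ≈ 5.06 × 10^5 L

Direct-runoff ordinates (Q − Q_b): 0.0, 1.0, 7.0, 10.0, 20.0, 39.0, 46.0, 61.0, 52.0, 45.0, 0.0 L/s.
ΣQ_DR = 281.0 L/s.
With Δt = 0.5 h = 1800 s, V = ΣQ_DR · Δt = 281.0 × 1800 = 5.06 × 10^5 L.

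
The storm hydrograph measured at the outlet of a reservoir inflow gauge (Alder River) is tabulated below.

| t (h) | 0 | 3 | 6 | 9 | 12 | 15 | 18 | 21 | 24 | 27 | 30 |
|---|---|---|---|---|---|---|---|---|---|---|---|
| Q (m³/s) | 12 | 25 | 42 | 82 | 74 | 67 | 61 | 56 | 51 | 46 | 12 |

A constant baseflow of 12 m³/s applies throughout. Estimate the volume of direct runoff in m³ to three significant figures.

V ≈ 4.28 × 10^6 m³

Direct-runoff ordinates (Q − Q_b): 0.0, 13.0, 30.0, 70.0, 62.0, 55.0, 49.0, 44.0, 39.0, 34.0, 0.0 m³/s.
ΣQ_DR = 396.0 m³/s.
With Δt = 3 h = 10800 s, V = ΣQ_DR · Δt = 396.0 × 10800 = 4.28 × 10^6 m³.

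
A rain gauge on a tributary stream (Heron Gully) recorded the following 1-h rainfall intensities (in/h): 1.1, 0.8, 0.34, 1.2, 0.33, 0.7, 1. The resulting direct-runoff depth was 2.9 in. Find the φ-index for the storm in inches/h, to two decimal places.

Only the 5 blocks with intensity above φ contribute runoff: 1.1, 0.8, 1.2, 0.7, 1 in/h.
Σ(I−φ)·Δt = d  ⇒  (1.1+0.8+1.2+0.7+1 − 5φ)·1 = 2.9
φ = (4.800 − 2.9/1) / 5 = 0.38 in/h.

φ ≈ 0.38 in/h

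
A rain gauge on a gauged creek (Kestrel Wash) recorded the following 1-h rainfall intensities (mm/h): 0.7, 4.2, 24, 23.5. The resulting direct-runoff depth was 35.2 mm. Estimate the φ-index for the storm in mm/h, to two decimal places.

φ ≈ 6.15 mm/h

Only the 2 blocks with intensity above φ contribute runoff: 24, 23.5 mm/h.
Σ(I−φ)·Δt = d  ⇒  (24+23.5 − 2φ)·1 = 35.2
φ = (47.50 − 35.2/1) / 2 = 6.15 mm/h.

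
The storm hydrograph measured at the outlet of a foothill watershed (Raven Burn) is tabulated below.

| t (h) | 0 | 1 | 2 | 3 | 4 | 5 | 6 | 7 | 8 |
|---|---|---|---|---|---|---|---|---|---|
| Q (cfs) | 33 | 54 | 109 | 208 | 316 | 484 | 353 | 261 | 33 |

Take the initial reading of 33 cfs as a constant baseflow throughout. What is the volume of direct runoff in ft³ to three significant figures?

V ≈ 5.59 × 10^6 ft³

Direct-runoff ordinates (Q − Q_b): 0.0, 21.0, 76.0, 175.0, 283.0, 451.0, 320.0, 228.0, 0.0 cfs.
ΣQ_DR = 1554 cfs.
With Δt = 1 h = 3600 s, V = ΣQ_DR · Δt = 1554 × 3600 = 5.59 × 10^6 ft³.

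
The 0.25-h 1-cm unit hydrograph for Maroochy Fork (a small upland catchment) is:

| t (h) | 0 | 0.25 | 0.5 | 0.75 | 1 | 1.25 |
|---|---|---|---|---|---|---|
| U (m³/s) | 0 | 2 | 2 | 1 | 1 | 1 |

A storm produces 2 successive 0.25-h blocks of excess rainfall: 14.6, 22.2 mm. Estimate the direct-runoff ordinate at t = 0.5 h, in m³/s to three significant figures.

Q ≈ 7.36 m³/s

By discrete convolution, Q_j = Σ (P_i / 10 mm) · U_{j−i}.
At t = 0.5 h (j=2): Q = (14.6/10)·2 + (22.2/10)·2 = 7.36 m³/s.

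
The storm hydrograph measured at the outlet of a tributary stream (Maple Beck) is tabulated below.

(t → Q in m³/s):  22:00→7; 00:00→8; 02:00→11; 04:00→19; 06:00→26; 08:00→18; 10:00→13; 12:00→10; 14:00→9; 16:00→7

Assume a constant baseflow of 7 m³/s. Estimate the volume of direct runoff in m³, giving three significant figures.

Direct-runoff ordinates (Q − Q_b): 0.0, 1.0, 4.0, 12.0, 19.0, 11.0, 6.0, 3.0, 2.0, 0.0 m³/s.
ΣQ_DR = 58.00 m³/s.
With Δt = 2 h = 7200 s, V = ΣQ_DR · Δt = 58.00 × 7200 = 4.18 × 10^5 m³.

V ≈ 4.18 × 10^5 m³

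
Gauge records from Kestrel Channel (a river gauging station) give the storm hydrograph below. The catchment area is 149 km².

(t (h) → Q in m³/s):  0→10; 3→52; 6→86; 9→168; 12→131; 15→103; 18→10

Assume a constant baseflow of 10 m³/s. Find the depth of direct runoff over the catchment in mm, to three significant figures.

Direct runoff: 0.0, 42.0, 76.0, 158.0, 121.0, 93.0, 0.0 m³/s; ΣQ_DR = 490.0 m³/s.
V = ΣQ_DR · Δt = 490.0 × 10800 s = 5.292 × 10^6 m³.
Over A = 149 km², depth = V / A = 35.5 mm.

d ≈ 35.5 mm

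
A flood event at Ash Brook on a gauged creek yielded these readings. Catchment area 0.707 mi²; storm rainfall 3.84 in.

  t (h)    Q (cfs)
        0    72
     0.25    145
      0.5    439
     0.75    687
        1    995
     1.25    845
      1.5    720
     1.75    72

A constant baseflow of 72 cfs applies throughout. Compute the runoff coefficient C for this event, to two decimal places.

ΣQ_DR = 3399 cfs; V = ΣQ_DR·Δt = 3.059 × 10^6 ft³.
Runoff depth d = V / A = 1.862 in.
C = d / P = 1.862 / 3.84 = 0.49.

C ≈ 0.49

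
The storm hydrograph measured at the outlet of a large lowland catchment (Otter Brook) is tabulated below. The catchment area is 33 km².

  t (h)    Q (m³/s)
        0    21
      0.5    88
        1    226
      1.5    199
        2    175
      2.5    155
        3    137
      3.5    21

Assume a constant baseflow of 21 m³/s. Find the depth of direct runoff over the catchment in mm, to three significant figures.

d ≈ 46.6 mm

Direct runoff: 0.0, 67.0, 205.0, 178.0, 154.0, 134.0, 116.0, 0.0 m³/s; ΣQ_DR = 854.0 m³/s.
V = ΣQ_DR · Δt = 854.0 × 1800 s = 1.537 × 10^6 m³.
Over A = 33 km², depth = V / A = 46.6 mm.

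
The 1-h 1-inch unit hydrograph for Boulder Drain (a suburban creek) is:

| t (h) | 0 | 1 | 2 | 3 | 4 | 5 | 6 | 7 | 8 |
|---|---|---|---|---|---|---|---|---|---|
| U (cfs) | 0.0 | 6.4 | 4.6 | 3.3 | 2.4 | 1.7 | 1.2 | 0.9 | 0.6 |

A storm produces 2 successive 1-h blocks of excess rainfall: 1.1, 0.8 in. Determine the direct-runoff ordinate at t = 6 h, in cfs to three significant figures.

Q ≈ 2.68 cfs

By discrete convolution, Q_j = Σ (P_i / 1 in) · U_{j−i}.
At t = 6 h (j=6): Q = (1.1/1)·1.2 + (0.8/1)·1.7 = 2.68 cfs.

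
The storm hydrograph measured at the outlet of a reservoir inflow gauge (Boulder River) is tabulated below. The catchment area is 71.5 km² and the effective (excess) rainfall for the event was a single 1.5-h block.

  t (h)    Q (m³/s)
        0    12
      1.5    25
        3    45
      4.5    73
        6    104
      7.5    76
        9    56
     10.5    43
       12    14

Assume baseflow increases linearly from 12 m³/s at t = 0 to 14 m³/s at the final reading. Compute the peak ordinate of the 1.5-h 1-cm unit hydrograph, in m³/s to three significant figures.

U_p ≈ 36.4 m³/s

Direct runoff: 0.00, 12.75, 32.50, 60.25, 91.00, 62.75, 42.50, 29.25, 0.00 m³/s; ΣQ_DR = 331.0 m³/s, peak = 91.00 m³/s.
Runoff depth d = ΣQ_DR·Δt / A = 331.0 × 5400 / (71.5 km²) = 25.00 mm.
The 1-cm UH is the DRH scaled by (10 mm)/d, so U_p = 91.00 × 10/25.00 = 36.4 m³/s.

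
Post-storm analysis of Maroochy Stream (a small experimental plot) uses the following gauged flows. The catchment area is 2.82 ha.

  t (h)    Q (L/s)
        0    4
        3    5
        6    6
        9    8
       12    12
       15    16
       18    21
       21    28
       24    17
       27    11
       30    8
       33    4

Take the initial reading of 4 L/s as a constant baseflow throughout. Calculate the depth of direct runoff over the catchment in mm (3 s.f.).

Direct runoff: 0.0, 1.0, 2.0, 4.0, 8.0, 12.0, 17.0, 24.0, 13.0, 7.0, 4.0, 0.0 L/s; ΣQ_DR = 92.00 L/s.
V = ΣQ_DR · Δt = 92.00 × 10800 s = 9.936 × 10^5 L.
Over A = 2.82 ha, depth = V / A = 35.2 mm.

d ≈ 35.2 mm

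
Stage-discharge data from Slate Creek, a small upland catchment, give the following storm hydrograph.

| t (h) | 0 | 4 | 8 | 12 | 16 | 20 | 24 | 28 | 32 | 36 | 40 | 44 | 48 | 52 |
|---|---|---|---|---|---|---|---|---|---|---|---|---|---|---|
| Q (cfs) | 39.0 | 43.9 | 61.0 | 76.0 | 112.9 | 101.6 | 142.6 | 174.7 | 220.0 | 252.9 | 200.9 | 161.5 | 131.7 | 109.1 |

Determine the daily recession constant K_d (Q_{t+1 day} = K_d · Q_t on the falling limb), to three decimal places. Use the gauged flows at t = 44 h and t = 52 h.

Between t = 44 h and t = 52 h the flow falls from 161.5 to 109.1 cfs over 2×4 h = 8 h.
Per-interval ratio K = (109.1/161.5)^(1/2) = 0.8219; K_d = K^(24/4) = 0.308.

K_d ≈ 0.308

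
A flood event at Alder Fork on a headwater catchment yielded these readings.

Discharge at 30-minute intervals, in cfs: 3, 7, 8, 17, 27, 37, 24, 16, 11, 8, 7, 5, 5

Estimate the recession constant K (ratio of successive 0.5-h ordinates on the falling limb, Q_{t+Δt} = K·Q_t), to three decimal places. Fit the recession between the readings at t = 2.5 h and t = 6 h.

Using the recession-limb readings at t = 2.5 h and t = 6 h: Q falls from 37 to 5 cfs over 7 intervals.
K = (Q₂/Q₁)^(1/7) = (5/37)^(1/7) = 0.751.

K ≈ 0.751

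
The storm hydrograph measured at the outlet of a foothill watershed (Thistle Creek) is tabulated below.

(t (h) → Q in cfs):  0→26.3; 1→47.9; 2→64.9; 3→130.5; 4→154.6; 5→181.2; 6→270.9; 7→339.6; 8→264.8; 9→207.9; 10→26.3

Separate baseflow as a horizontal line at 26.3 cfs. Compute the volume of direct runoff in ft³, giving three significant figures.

Direct-runoff ordinates (Q − Q_b): 0.0, 21.6, 38.6, 104.2, 128.3, 154.9, 244.6, 313.3, 238.5, 181.6, 0.0 cfs.
ΣQ_DR = 1426 cfs.
With Δt = 1 h = 3600 s, V = ΣQ_DR · Δt = 1426 × 3600 = 5.13 × 10^6 ft³.

V ≈ 5.13 × 10^6 ft³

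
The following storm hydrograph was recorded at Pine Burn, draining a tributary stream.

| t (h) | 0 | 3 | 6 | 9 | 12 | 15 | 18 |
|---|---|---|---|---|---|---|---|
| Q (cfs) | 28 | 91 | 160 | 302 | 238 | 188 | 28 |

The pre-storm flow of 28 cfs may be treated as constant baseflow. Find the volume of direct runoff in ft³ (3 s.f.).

Direct-runoff ordinates (Q − Q_b): 0.0, 63.0, 132.0, 274.0, 210.0, 160.0, 0.0 cfs.
ΣQ_DR = 839.0 cfs.
With Δt = 3 h = 10800 s, V = ΣQ_DR · Δt = 839.0 × 10800 = 9.06 × 10^6 ft³.

V ≈ 9.06 × 10^6 ft³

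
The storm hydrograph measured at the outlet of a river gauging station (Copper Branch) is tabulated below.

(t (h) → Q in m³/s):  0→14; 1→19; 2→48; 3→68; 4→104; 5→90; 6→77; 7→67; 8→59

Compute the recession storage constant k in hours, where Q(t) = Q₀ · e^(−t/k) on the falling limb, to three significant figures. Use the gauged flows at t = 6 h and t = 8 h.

k ≈ 7.51 h

On the falling limb, Q drops from 77 to 59 m³/s between t = 6 h and t = 8 h (Δt = 2 h).
k = −Δt / ln(Q₂/Q₁) = −2 / ln(59/77) = 7.51 h.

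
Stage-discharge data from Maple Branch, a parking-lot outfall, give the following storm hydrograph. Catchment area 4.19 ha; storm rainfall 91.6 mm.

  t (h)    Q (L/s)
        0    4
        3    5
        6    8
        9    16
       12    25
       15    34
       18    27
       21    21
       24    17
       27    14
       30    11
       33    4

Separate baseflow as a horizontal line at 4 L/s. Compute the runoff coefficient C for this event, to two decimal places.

C ≈ 0.39

ΣQ_DR = 138.0 L/s; V = ΣQ_DR·Δt = 1.490 × 10^6 L.
Runoff depth d = V / A = 35.57 mm.
C = d / P = 35.57 / 91.6 = 0.39.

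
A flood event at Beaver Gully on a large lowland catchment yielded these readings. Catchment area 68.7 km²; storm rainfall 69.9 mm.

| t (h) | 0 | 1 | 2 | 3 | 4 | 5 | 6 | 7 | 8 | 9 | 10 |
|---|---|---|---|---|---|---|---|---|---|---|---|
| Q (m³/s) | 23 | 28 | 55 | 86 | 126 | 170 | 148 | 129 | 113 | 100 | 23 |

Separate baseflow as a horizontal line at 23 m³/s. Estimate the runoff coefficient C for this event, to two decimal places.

C ≈ 0.56

ΣQ_DR = 748.0 m³/s; V = ΣQ_DR·Δt = 2.693 × 10^6 m³.
Runoff depth d = V / A = 39.20 mm.
C = d / P = 39.20 / 69.9 = 0.56.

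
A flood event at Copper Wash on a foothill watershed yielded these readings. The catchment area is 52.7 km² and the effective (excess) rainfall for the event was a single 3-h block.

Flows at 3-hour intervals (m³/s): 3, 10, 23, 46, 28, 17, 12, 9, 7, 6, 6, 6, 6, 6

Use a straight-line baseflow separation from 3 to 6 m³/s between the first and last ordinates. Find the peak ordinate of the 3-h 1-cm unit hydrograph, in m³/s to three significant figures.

Direct runoff: 0.00, 6.77, 19.54, 42.31, 24.08, 12.85, 7.62, 4.38, 2.15, 0.92, 0.69, 0.46, 0.23, 0.00 m³/s; ΣQ_DR = 122.0 m³/s, peak = 42.31 m³/s.
Runoff depth d = ΣQ_DR·Δt / A = 122.0 × 10800 / (52.7 km²) = 25.00 mm.
The 1-cm UH is the DRH scaled by (10 mm)/d, so U_p = 42.31 × 10/25.00 = 16.9 m³/s.

U_p ≈ 16.9 m³/s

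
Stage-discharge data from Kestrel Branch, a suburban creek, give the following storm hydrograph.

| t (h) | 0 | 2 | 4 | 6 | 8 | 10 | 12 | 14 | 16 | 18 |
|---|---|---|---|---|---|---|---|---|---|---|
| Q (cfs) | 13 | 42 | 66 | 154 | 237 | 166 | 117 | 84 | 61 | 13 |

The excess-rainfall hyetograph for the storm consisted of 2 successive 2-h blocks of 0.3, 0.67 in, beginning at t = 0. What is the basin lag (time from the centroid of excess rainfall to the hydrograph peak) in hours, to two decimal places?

Centroid of excess rainfall: t_c = Σ P_i·t̄_i / ΣP_i = 2.3814 h (block centres at 1, 3 h).
Hydrograph peak occurs at t = 8 h, so basin lag t_L = 8 − 2.3814 = 5.62 h.

t_L ≈ 5.62 h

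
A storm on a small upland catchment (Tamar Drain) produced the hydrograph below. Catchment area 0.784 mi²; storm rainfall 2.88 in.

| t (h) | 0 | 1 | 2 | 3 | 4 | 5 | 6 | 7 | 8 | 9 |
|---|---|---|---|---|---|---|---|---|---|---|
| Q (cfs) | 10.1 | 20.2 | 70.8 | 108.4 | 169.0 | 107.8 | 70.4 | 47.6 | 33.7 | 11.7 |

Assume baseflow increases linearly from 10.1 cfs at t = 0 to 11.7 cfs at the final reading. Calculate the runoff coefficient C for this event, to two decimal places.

C ≈ 0.37

ΣQ_DR = 540.7 cfs; V = ΣQ_DR·Δt = 1.947 × 10^6 ft³.
Runoff depth d = V / A = 1.069 in.
C = d / P = 1.069 / 2.88 = 0.37.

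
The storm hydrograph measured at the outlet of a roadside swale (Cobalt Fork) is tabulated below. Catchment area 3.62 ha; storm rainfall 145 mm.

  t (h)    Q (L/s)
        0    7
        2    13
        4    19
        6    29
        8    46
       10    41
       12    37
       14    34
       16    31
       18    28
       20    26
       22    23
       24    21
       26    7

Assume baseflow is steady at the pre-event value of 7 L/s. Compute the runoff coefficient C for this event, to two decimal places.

C ≈ 0.36

ΣQ_DR = 264.0 L/s; V = ΣQ_DR·Δt = 1.901 × 10^6 L.
Runoff depth d = V / A = 52.51 mm.
C = d / P = 52.51 / 145 = 0.36.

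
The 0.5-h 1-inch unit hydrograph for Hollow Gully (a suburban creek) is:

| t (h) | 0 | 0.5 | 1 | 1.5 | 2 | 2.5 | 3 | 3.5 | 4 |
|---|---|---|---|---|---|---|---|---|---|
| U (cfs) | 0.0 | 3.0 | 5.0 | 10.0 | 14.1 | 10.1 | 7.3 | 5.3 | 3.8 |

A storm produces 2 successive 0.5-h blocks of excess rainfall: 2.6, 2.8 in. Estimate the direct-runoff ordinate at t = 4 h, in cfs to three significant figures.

Q ≈ 24.7 cfs

By discrete convolution, Q_j = Σ (P_i / 1 in) · U_{j−i}.
At t = 4 h (j=8): Q = (2.6/1)·3.8 + (2.8/1)·5.3 = 24.7 cfs.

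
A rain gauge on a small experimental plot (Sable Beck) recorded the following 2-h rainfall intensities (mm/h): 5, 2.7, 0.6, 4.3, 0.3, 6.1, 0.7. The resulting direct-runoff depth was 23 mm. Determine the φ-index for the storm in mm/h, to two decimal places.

Only the 4 blocks with intensity above φ contribute runoff: 5, 2.7, 4.3, 6.1 mm/h.
Σ(I−φ)·Δt = d  ⇒  (5+2.7+4.3+6.1 − 4φ)·2 = 23
φ = (18.10 − 23/2) / 4 = 1.65 mm/h.

φ ≈ 1.65 mm/h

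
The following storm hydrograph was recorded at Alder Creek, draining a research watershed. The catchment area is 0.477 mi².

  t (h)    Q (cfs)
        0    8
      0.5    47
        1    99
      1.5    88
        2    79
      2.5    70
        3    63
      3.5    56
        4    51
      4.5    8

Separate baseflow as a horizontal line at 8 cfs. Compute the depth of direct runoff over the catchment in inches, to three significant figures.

Direct runoff: 0.0, 39.0, 91.0, 80.0, 71.0, 62.0, 55.0, 48.0, 43.0, 0.0 cfs; ΣQ_DR = 489.0 cfs.
V = ΣQ_DR · Δt = 489.0 × 1800 s = 8.802 × 10^5 ft³.
Over A = 0.477 mi², depth = V / A = 0.794 in.

d ≈ 0.794 in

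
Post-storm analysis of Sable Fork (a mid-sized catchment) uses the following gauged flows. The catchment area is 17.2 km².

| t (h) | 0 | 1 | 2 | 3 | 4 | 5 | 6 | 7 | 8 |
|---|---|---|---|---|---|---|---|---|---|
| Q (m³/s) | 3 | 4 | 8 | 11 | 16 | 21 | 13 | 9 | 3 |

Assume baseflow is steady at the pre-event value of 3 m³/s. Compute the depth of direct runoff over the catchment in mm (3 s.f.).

Direct runoff: 0.0, 1.0, 5.0, 8.0, 13.0, 18.0, 10.0, 6.0, 0.0 m³/s; ΣQ_DR = 61.00 m³/s.
V = ΣQ_DR · Δt = 61.00 × 3600 s = 2.196 × 10^5 m³.
Over A = 17.2 km², depth = V / A = 12.8 mm.

d ≈ 12.8 mm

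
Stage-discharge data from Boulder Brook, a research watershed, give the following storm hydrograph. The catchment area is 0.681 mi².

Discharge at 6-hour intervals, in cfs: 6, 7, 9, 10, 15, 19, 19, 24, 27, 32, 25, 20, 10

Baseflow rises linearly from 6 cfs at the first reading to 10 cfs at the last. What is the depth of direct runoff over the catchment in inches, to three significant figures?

d ≈ 1.62 in

Direct runoff: 0.00, 0.67, 2.33, 3.00, 7.67, 11.33, 11.00, 15.67, 18.33, 23.00, 15.67, 10.33, 0.00 cfs; ΣQ_DR = 119.0 cfs.
V = ΣQ_DR · Δt = 119.0 × 21600 s = 2.570 × 10^6 ft³.
Over A = 0.681 mi², depth = V / A = 1.62 in.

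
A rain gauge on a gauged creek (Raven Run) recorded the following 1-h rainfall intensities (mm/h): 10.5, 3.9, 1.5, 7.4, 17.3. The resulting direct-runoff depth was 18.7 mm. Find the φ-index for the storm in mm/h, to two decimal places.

φ ≈ 5.50 mm/h

Only the 3 blocks with intensity above φ contribute runoff: 10.5, 7.4, 17.3 mm/h.
Σ(I−φ)·Δt = d  ⇒  (10.5+7.4+17.3 − 3φ)·1 = 18.7
φ = (35.20 − 18.7/1) / 3 = 5.50 mm/h.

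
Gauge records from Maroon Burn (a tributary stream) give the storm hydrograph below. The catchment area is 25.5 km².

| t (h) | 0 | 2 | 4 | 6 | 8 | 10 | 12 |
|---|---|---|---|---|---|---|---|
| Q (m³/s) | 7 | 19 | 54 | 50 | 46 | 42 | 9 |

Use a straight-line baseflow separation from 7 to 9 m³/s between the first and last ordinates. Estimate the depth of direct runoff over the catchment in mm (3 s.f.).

d ≈ 48.3 mm

Direct runoff: 0.00, 11.67, 46.33, 42.00, 37.67, 33.33, 0.00 m³/s; ΣQ_DR = 171.0 m³/s.
V = ΣQ_DR · Δt = 171.0 × 7200 s = 1.231 × 10^6 m³.
Over A = 25.5 km², depth = V / A = 48.3 mm.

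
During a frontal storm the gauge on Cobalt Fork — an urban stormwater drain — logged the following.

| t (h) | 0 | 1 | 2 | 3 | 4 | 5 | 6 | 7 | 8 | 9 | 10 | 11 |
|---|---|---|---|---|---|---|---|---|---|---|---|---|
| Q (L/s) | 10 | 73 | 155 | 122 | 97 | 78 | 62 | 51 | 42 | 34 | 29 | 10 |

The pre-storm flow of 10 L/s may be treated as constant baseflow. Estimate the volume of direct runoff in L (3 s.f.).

Direct-runoff ordinates (Q − Q_b): 0.0, 63.0, 145.0, 112.0, 87.0, 68.0, 52.0, 41.0, 32.0, 24.0, 19.0, 0.0 L/s.
ΣQ_DR = 643.0 L/s.
With Δt = 1 h = 3600 s, V = ΣQ_DR · Δt = 643.0 × 3600 = 2.31 × 10^6 L.

V ≈ 2.31 × 10^6 L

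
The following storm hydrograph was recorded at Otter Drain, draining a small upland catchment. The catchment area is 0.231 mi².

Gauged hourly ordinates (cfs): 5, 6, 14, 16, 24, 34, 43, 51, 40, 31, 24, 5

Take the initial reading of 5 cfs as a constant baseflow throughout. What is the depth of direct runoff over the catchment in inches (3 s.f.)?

Direct runoff: 0.0, 1.0, 9.0, 11.0, 19.0, 29.0, 38.0, 46.0, 35.0, 26.0, 19.0, 0.0 cfs; ΣQ_DR = 233.0 cfs.
V = ΣQ_DR · Δt = 233.0 × 3600 s = 8.388 × 10^5 ft³.
Over A = 0.231 mi², depth = V / A = 1.56 in.

d ≈ 1.56 in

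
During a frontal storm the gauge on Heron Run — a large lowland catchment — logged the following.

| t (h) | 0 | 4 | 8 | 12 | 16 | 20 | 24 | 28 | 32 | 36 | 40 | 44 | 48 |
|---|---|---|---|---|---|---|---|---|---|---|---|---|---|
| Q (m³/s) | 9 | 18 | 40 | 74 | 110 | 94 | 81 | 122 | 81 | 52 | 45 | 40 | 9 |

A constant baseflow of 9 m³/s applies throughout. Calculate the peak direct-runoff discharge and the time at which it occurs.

Q_p = 113.0 m³/s at t = 28 h

Subtracting baseflow gives direct-runoff ordinates: 0.0, 9.0, 31.0, 65.0, 101.0, 85.0, 72.0, 113.0, 72.0, 43.0, 36.0, 31.0, 0.0 m³/s.
The maximum is 113.0 m³/s, occurring at the reading for t = 28 h.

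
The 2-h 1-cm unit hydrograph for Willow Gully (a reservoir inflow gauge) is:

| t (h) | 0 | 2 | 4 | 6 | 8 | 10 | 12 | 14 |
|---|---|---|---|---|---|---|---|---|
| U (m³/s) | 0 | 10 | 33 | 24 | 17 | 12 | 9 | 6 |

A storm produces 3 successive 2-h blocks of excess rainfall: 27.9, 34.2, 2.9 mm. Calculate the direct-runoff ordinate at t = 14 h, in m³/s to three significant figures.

By discrete convolution, Q_j = Σ (P_i / 10 mm) · U_{j−i}.
At t = 14 h (j=7): Q = (27.9/10)·6 + (34.2/10)·9 + (2.9/10)·12 = 51.0 m³/s.

Q ≈ 51.0 m³/s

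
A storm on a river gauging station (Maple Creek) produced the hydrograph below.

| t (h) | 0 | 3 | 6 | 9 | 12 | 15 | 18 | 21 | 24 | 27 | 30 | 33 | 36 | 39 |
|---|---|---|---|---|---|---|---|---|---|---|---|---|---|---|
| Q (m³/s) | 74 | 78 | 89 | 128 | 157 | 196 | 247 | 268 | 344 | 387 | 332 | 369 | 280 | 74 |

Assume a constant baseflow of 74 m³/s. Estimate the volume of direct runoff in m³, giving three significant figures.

V ≈ 2.15 × 10^7 m³

Direct-runoff ordinates (Q − Q_b): 0.0, 4.0, 15.0, 54.0, 83.0, 122.0, 173.0, 194.0, 270.0, 313.0, 258.0, 295.0, 206.0, 0.0 m³/s.
ΣQ_DR = 1987 m³/s.
With Δt = 3 h = 10800 s, V = ΣQ_DR · Δt = 1987 × 10800 = 2.15 × 10^7 m³.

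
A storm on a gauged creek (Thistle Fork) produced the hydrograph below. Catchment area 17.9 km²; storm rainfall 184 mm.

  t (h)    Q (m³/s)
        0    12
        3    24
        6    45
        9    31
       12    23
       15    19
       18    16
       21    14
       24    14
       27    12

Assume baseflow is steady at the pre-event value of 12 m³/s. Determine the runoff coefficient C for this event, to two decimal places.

C ≈ 0.30

ΣQ_DR = 90.00 m³/s; V = ΣQ_DR·Δt = 9.720 × 10^5 m³.
Runoff depth d = V / A = 54.30 mm.
C = d / P = 54.30 / 184 = 0.30.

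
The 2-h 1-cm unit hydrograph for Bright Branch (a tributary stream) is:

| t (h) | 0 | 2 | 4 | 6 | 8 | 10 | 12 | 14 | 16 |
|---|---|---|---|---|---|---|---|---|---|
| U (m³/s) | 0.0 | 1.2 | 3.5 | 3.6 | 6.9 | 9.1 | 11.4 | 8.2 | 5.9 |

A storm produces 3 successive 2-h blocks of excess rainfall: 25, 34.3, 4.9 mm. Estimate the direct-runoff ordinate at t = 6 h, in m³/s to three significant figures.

By discrete convolution, Q_j = Σ (P_i / 10 mm) · U_{j−i}.
At t = 6 h (j=3): Q = (25/10)·3.6 + (34.3/10)·3.5 + (4.9/10)·1.2 = 21.6 m³/s.

Q ≈ 21.6 m³/s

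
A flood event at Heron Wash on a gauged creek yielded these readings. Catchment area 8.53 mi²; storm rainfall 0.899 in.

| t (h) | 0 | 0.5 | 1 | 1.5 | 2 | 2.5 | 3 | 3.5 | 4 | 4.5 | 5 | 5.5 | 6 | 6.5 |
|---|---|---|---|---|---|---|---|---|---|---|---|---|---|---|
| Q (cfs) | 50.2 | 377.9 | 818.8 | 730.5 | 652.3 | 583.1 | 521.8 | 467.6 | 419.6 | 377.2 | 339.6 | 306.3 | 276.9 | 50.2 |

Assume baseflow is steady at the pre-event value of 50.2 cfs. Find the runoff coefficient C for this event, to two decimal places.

ΣQ_DR = 5269 cfs; V = ΣQ_DR·Δt = 9.485 × 10^6 ft³.
Runoff depth d = V / A = 0.4786 in.
C = d / P = 0.4786 / 0.899 = 0.53.

C ≈ 0.53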